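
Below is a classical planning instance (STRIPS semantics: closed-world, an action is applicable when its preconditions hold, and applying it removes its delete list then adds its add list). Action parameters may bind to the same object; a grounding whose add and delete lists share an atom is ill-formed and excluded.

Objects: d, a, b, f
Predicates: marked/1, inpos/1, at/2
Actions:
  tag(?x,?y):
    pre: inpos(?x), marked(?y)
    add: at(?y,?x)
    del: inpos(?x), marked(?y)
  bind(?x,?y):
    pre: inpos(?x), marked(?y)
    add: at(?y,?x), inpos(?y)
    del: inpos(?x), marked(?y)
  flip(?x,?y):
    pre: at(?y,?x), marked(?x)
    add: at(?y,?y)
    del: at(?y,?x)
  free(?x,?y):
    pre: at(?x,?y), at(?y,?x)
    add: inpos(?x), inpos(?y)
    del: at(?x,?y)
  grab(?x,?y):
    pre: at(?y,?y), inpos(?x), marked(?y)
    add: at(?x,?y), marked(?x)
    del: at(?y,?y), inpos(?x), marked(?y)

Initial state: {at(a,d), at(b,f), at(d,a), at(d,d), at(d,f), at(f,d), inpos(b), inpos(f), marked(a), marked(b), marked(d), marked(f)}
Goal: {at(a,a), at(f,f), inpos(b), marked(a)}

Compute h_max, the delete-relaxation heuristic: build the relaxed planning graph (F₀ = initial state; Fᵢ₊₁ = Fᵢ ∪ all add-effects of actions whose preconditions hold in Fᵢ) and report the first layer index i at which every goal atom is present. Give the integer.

1

F0 = init (12 atoms)
F1 = F0 ∪ {at(a,a), at(a,b), at(a,f), at(b,b), at(b,d), at(d,b), at(f,b), at(f,f), inpos(a), inpos(d)}  (22 atoms)
goal ⊆ F1  ⇒  h_max = 1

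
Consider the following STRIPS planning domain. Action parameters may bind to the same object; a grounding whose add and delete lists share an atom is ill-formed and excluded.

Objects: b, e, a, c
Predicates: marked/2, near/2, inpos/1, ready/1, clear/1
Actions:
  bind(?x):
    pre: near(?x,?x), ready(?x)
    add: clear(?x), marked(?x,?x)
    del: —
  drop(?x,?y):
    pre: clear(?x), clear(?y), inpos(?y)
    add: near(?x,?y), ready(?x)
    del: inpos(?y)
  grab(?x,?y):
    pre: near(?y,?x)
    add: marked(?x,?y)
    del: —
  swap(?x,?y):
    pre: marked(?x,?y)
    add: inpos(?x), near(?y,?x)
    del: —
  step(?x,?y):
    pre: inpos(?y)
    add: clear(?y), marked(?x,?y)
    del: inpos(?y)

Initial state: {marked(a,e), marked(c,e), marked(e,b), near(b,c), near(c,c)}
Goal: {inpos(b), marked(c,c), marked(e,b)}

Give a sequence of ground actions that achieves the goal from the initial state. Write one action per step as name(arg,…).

grab(c,c); swap(e,b); step(b,e); swap(b,e)

1. grab(c,c)  →  {marked(a,e), marked(c,c), marked(c,e), marked(e,b), near(b,c), near(c,c)}
2. swap(e,b)  →  {inpos(e), marked(a,e), marked(c,c), marked(c,e), marked(e,b), near(b,c), near(b,e), near(c,c)}
3. step(b,e)  →  {clear(e), marked(a,e), marked(b,e), marked(c,c), marked(c,e), marked(e,b), near(b,c), near(b,e), near(c,c)}
4. swap(b,e)  →  {clear(e), inpos(b), marked(a,e), marked(b,e), marked(c,c), marked(c,e), marked(e,b), near(b,c), near(b,e), near(c,c), near(e,b)}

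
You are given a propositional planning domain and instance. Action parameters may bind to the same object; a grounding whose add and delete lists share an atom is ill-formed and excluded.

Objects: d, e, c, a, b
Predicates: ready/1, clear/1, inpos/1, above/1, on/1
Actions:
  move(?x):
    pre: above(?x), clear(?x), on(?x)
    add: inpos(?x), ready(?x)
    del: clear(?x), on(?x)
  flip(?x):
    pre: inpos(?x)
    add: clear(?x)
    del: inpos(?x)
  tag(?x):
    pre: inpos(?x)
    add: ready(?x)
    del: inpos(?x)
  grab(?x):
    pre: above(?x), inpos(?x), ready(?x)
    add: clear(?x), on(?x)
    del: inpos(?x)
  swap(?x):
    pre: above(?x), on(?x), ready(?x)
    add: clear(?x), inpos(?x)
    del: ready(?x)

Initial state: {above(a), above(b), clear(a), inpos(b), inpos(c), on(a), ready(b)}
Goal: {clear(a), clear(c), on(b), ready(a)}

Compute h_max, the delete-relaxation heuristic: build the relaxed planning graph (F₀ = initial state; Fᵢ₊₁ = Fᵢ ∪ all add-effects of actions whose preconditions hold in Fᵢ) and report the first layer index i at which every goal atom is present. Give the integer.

1

F0 = init (7 atoms)
F1 = F0 ∪ {clear(b), clear(c), inpos(a), on(b), ready(a), ready(c)}  (13 atoms)
goal ⊆ F1  ⇒  h_max = 1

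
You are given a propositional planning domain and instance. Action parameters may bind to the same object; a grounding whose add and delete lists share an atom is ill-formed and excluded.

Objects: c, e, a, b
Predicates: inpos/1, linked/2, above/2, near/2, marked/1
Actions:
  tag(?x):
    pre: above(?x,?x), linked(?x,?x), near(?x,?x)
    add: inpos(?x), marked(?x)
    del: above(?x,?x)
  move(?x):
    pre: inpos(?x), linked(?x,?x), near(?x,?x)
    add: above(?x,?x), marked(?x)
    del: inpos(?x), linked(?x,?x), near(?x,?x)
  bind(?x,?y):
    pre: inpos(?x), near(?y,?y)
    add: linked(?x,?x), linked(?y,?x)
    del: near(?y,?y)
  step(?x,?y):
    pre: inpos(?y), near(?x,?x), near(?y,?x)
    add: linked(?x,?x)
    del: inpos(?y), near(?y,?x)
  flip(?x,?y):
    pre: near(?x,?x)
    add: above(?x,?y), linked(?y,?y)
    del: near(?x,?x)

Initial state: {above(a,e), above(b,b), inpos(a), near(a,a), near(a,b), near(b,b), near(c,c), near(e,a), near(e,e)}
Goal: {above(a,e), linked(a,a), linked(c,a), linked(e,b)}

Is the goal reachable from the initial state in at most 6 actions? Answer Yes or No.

Yes

1. bind(a,c)  →  {above(a,e), above(b,b), inpos(a), linked(a,a), linked(c,a), near(a,a), near(a,b), near(b,b), near(e,a), near(e,e)}
2. step(b,a)  →  {above(a,e), above(b,b), linked(a,a), linked(b,b), linked(c,a), near(a,a), near(b,b), near(e,a), near(e,e)}
3. tag(b)  →  {above(a,e), inpos(b), linked(a,a), linked(b,b), linked(c,a), marked(b), near(a,a), near(b,b), near(e,a), near(e,e)}
4. bind(b,e)  →  {above(a,e), inpos(b), linked(a,a), linked(b,b), linked(c,a), linked(e,b), marked(b), near(a,a), near(b,b), near(e,a)}
optimal plan length = 4; 4 ≤ 6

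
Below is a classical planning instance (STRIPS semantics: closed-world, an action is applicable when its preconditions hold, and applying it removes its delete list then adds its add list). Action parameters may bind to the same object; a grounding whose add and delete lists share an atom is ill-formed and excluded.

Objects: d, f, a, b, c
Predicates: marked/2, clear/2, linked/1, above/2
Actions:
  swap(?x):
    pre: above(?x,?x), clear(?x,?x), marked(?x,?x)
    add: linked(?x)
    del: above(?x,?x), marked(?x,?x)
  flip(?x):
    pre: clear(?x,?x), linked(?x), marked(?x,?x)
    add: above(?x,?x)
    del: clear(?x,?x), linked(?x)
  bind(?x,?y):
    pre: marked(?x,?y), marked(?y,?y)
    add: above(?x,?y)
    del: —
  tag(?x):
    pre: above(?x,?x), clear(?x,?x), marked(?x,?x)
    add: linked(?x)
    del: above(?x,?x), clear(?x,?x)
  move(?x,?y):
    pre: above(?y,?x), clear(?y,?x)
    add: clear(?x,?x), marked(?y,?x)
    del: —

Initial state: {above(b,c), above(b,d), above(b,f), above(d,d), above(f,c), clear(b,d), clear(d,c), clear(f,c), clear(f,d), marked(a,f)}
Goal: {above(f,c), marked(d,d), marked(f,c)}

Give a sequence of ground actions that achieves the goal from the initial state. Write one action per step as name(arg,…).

1. move(d,b)  →  {above(b,c), above(b,d), above(b,f), above(d,d), above(f,c), clear(b,d), clear(d,c), clear(d,d), clear(f,c), clear(f,d), marked(a,f), marked(b,d)}
2. move(d,d)  →  {above(b,c), above(b,d), above(b,f), above(d,d), above(f,c), clear(b,d), clear(d,c), clear(d,d), clear(f,c), clear(f,d), marked(a,f), marked(b,d), marked(d,d)}
3. move(c,f)  →  {above(b,c), above(b,d), above(b,f), above(d,d), above(f,c), clear(b,d), clear(c,c), clear(d,c), clear(d,d), clear(f,c), clear(f,d), marked(a,f), marked(b,d), marked(d,d), marked(f,c)}

move(d,b); move(d,d); move(c,f)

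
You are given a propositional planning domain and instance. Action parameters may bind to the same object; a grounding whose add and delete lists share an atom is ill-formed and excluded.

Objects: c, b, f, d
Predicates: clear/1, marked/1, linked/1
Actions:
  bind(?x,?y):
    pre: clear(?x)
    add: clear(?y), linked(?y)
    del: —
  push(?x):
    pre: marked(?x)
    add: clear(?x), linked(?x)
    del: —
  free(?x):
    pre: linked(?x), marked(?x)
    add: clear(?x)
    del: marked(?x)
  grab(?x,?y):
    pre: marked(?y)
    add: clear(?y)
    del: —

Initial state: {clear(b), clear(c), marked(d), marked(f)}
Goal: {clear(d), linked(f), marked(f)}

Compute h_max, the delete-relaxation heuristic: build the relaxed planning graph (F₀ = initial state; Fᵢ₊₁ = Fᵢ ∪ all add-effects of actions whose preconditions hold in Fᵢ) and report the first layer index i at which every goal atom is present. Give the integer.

F0 = init (4 atoms)
F1 = F0 ∪ {clear(d), clear(f), linked(b), linked(c), linked(d), linked(f)}  (10 atoms)
goal ⊆ F1  ⇒  h_max = 1

1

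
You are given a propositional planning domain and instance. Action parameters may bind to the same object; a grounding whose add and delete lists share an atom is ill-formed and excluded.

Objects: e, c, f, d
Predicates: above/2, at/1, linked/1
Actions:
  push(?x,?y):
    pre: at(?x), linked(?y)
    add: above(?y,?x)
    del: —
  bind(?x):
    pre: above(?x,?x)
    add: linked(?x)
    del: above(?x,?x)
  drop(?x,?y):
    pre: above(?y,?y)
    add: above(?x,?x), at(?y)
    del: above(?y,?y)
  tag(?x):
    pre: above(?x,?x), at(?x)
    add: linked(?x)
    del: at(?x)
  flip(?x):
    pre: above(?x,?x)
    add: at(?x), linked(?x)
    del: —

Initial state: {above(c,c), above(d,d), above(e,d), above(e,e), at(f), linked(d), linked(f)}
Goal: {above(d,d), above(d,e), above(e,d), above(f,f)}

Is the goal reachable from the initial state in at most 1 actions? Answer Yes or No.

No

1. drop(f,e)  →  {above(c,c), above(d,d), above(e,d), above(f,f), at(e), at(f), linked(d), linked(f)}
2. push(e,d)  →  {above(c,c), above(d,d), above(d,e), above(e,d), above(f,f), at(e), at(f), linked(d), linked(f)}
optimal plan length = 2; 2 > 1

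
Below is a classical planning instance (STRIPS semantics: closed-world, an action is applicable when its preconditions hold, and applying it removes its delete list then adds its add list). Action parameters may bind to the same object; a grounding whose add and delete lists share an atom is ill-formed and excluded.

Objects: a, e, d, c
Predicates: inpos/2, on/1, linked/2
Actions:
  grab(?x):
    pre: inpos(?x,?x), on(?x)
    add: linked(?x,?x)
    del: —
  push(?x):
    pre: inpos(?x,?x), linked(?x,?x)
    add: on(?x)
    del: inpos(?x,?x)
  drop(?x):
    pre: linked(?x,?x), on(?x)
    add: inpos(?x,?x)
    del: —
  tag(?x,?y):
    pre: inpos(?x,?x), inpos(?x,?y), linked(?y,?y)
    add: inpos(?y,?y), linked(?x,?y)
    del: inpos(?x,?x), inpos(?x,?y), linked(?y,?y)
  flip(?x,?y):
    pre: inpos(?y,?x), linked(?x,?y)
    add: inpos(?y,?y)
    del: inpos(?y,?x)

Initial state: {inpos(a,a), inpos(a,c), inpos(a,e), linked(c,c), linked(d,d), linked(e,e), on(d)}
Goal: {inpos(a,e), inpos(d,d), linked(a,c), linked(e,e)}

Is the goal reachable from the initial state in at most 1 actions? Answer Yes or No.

1. drop(d)  →  {inpos(a,a), inpos(a,c), inpos(a,e), inpos(d,d), linked(c,c), linked(d,d), linked(e,e), on(d)}
2. tag(a,c)  →  {inpos(a,e), inpos(c,c), inpos(d,d), linked(a,c), linked(d,d), linked(e,e), on(d)}
optimal plan length = 2; 2 > 1

No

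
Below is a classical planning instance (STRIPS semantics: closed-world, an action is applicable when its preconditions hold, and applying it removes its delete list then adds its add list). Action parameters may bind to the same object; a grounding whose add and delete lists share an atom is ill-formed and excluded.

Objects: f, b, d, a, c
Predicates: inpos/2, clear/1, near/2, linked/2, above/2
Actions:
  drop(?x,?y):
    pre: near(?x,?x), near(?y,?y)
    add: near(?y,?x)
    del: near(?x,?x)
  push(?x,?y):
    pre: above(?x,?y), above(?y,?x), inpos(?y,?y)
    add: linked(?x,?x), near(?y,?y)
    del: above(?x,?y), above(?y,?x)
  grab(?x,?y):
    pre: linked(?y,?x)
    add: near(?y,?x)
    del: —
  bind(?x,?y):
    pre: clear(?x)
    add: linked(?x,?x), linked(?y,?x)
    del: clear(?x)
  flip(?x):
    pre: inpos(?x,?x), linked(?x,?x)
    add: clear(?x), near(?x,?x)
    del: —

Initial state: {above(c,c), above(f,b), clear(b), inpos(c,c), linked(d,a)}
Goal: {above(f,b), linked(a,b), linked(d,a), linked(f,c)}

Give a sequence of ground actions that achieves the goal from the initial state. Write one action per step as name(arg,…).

push(c,c); bind(b,a); flip(c); bind(c,f)

1. push(c,c)  →  {above(f,b), clear(b), inpos(c,c), linked(c,c), linked(d,a), near(c,c)}
2. bind(b,a)  →  {above(f,b), inpos(c,c), linked(a,b), linked(b,b), linked(c,c), linked(d,a), near(c,c)}
3. flip(c)  →  {above(f,b), clear(c), inpos(c,c), linked(a,b), linked(b,b), linked(c,c), linked(d,a), near(c,c)}
4. bind(c,f)  →  {above(f,b), inpos(c,c), linked(a,b), linked(b,b), linked(c,c), linked(d,a), linked(f,c), near(c,c)}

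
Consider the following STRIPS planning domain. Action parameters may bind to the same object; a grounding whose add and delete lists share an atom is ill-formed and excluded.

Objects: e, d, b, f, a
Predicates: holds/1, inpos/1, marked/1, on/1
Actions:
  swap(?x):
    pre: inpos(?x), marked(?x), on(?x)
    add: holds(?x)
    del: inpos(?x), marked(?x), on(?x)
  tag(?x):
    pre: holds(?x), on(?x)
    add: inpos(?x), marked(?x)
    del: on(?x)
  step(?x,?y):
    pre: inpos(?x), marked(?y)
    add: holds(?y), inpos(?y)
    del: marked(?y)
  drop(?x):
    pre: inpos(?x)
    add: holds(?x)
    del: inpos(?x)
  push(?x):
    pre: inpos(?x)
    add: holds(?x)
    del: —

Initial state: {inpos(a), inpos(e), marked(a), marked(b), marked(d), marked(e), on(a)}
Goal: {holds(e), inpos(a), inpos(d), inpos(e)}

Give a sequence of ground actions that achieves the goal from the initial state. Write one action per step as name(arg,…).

step(e,e); step(e,d)

1. step(e,e)  →  {holds(e), inpos(a), inpos(e), marked(a), marked(b), marked(d), on(a)}
2. step(e,d)  →  {holds(d), holds(e), inpos(a), inpos(d), inpos(e), marked(a), marked(b), on(a)}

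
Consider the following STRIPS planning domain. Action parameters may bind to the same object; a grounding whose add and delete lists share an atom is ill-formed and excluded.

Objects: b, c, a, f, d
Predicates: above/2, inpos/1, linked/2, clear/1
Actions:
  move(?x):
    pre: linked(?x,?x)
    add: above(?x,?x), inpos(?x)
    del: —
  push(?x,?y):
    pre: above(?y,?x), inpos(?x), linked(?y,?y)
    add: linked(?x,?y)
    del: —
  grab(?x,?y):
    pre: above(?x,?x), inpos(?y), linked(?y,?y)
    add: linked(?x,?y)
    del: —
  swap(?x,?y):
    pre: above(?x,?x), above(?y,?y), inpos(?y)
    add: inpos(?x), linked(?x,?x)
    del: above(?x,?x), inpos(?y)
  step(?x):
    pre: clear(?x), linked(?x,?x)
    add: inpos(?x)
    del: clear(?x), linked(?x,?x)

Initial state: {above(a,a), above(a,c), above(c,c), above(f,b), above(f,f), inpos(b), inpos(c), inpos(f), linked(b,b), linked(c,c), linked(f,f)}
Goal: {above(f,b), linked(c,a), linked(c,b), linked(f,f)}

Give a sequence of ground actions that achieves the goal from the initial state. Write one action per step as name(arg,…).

grab(c,b); swap(a,c); grab(c,a)

1. grab(c,b)  →  {above(a,a), above(a,c), above(c,c), above(f,b), above(f,f), inpos(b), inpos(c), inpos(f), linked(b,b), linked(c,b), linked(c,c), linked(f,f)}
2. swap(a,c)  →  {above(a,c), above(c,c), above(f,b), above(f,f), inpos(a), inpos(b), inpos(f), linked(a,a), linked(b,b), linked(c,b), linked(c,c), linked(f,f)}
3. grab(c,a)  →  {above(a,c), above(c,c), above(f,b), above(f,f), inpos(a), inpos(b), inpos(f), linked(a,a), linked(b,b), linked(c,a), linked(c,b), linked(c,c), linked(f,f)}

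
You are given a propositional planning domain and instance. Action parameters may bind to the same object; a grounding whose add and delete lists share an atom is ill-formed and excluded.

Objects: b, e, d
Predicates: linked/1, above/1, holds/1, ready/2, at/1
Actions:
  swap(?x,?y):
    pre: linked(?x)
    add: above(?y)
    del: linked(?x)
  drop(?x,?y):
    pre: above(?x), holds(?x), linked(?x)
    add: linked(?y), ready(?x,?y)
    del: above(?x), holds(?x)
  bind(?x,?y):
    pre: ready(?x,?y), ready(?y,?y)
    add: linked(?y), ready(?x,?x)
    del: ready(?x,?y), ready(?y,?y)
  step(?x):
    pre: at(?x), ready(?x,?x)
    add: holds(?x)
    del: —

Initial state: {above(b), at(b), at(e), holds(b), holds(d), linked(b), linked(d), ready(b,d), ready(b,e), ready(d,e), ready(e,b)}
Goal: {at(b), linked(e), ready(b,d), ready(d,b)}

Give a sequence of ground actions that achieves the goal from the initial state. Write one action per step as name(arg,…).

1. swap(b,d)  →  {above(b), above(d), at(b), at(e), holds(b), holds(d), linked(d), ready(b,d), ready(b,e), ready(d,e), ready(e,b)}
2. drop(d,b)  →  {above(b), at(b), at(e), holds(b), linked(b), linked(d), ready(b,d), ready(b,e), ready(d,b), ready(d,e), ready(e,b)}
3. drop(b,e)  →  {at(b), at(e), linked(b), linked(d), linked(e), ready(b,d), ready(b,e), ready(d,b), ready(d,e), ready(e,b)}

swap(b,d); drop(d,b); drop(b,e)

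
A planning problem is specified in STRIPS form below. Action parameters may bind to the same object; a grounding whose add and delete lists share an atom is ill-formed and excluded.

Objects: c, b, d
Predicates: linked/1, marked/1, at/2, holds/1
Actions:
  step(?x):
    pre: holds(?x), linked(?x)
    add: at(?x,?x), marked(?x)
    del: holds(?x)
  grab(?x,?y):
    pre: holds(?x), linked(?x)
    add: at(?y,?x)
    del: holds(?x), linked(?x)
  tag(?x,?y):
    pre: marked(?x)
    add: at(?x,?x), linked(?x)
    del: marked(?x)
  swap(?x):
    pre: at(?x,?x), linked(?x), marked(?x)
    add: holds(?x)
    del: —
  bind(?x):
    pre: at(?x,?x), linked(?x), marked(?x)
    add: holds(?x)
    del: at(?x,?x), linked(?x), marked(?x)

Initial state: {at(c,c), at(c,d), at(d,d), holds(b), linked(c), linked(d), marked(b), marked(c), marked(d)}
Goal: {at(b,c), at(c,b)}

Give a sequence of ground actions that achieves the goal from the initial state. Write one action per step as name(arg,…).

tag(b,c); grab(b,c); swap(c); grab(c,b)

1. tag(b,c)  →  {at(b,b), at(c,c), at(c,d), at(d,d), holds(b), linked(b), linked(c), linked(d), marked(c), marked(d)}
2. grab(b,c)  →  {at(b,b), at(c,b), at(c,c), at(c,d), at(d,d), linked(c), linked(d), marked(c), marked(d)}
3. swap(c)  →  {at(b,b), at(c,b), at(c,c), at(c,d), at(d,d), holds(c), linked(c), linked(d), marked(c), marked(d)}
4. grab(c,b)  →  {at(b,b), at(b,c), at(c,b), at(c,c), at(c,d), at(d,d), linked(d), marked(c), marked(d)}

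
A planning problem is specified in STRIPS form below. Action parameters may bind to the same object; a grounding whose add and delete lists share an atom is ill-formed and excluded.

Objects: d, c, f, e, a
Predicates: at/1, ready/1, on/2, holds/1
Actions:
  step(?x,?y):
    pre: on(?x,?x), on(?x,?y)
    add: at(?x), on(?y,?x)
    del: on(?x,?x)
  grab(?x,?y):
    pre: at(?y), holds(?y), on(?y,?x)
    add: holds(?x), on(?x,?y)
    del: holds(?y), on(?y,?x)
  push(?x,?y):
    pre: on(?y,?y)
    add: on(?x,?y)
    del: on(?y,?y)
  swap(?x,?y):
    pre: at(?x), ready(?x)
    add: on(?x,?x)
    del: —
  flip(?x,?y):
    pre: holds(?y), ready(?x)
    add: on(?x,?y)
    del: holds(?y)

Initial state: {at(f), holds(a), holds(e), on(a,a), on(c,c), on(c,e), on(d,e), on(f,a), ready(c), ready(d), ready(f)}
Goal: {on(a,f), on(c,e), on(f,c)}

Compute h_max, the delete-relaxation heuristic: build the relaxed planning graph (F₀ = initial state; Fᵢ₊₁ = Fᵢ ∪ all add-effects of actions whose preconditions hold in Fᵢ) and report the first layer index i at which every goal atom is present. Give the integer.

2

F0 = init (11 atoms)
F1 = F0 ∪ {at(c), on(a,c), on(c,a), on(d,a), on(d,c), on(e,a), on(e,c), on(f,c), on(f,e), on(f,f)}  (21 atoms)
F2 = F1 ∪ {at(a), on(a,f), on(c,f), on(d,f), on(e,f)}  (26 atoms)
goal ⊆ F2  ⇒  h_max = 2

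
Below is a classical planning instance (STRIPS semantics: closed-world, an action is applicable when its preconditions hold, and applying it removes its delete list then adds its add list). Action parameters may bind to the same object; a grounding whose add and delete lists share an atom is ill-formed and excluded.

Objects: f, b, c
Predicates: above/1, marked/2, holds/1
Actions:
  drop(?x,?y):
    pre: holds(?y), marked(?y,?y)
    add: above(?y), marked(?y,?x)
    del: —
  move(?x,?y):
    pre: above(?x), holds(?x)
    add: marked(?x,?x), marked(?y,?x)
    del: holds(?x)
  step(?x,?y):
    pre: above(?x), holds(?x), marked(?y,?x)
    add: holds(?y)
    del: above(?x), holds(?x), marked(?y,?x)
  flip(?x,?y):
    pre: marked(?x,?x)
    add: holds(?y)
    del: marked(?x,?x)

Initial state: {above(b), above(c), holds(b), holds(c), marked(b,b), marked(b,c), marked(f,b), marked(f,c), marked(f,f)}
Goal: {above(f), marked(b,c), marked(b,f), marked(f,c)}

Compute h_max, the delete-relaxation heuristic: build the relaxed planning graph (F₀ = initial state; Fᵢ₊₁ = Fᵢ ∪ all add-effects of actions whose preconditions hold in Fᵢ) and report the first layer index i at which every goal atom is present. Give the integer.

F0 = init (9 atoms)
F1 = F0 ∪ {holds(f), marked(b,f), marked(c,b), marked(c,c)}  (13 atoms)
F2 = F1 ∪ {above(f), marked(c,f)}  (15 atoms)
goal ⊆ F2  ⇒  h_max = 2

2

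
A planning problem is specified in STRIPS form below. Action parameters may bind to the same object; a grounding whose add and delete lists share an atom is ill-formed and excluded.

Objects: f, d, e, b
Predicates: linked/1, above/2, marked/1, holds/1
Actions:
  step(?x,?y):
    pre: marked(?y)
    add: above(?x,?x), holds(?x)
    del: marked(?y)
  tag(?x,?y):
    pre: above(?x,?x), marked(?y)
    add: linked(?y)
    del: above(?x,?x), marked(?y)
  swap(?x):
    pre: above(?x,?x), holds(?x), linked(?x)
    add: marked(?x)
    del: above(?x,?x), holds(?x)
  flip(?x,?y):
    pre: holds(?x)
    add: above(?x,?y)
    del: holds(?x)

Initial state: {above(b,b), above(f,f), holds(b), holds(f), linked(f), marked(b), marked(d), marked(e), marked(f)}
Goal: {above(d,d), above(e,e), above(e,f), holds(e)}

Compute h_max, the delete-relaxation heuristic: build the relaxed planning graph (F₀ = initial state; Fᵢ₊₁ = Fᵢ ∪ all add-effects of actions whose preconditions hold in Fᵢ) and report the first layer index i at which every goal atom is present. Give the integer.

F0 = init (9 atoms)
F1 = F0 ∪ {above(b,d), above(b,e), above(b,f), above(d,d), above(e,e), above(f,b), above(f,d), above(f,e), holds(d), holds(e), linked(b), linked(d), linked(e)}  (22 atoms)
F2 = F1 ∪ {above(d,b), above(d,e), above(d,f), above(e,b), above(e,d), above(e,f)}  (28 atoms)
goal ⊆ F2  ⇒  h_max = 2

2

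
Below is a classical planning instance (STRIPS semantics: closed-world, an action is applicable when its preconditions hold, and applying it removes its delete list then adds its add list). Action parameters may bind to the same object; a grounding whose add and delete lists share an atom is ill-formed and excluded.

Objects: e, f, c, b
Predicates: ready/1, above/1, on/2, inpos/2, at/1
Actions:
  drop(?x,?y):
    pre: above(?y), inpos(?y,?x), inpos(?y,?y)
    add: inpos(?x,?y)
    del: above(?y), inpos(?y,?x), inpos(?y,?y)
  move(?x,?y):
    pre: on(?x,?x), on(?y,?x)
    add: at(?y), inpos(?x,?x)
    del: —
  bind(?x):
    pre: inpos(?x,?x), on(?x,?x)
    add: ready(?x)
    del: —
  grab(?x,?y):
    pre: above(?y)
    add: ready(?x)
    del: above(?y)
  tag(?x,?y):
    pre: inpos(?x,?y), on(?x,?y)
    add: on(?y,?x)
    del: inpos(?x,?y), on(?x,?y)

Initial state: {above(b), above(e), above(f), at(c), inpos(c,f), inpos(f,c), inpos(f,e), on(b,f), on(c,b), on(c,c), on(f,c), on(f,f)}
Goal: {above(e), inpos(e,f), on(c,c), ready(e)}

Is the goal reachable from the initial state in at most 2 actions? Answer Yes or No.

1. move(f,f)  →  {above(b), above(e), above(f), at(c), at(f), inpos(c,f), inpos(f,c), inpos(f,e), inpos(f,f), on(b,f), on(c,b), on(c,c), on(f,c), on(f,f)}
2. drop(e,f)  →  {above(b), above(e), at(c), at(f), inpos(c,f), inpos(e,f), inpos(f,c), on(b,f), on(c,b), on(c,c), on(f,c), on(f,f)}
3. grab(e,b)  →  {above(e), at(c), at(f), inpos(c,f), inpos(e,f), inpos(f,c), on(b,f), on(c,b), on(c,c), on(f,c), on(f,f), ready(e)}
optimal plan length = 3; 3 > 2

No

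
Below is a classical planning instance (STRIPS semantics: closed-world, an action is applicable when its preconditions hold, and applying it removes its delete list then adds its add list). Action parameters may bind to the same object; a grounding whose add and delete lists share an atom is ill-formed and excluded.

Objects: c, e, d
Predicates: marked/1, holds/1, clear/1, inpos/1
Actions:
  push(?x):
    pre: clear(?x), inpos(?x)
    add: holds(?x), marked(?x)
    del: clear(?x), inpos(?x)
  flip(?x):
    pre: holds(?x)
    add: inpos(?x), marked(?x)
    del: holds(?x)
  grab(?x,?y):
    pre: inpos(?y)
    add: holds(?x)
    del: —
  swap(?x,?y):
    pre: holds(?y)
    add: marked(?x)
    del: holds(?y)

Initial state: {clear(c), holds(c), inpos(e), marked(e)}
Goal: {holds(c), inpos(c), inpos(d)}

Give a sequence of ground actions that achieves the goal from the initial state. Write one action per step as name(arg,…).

flip(c); grab(c,c); grab(d,c); flip(d)

1. flip(c)  →  {clear(c), inpos(c), inpos(e), marked(c), marked(e)}
2. grab(c,c)  →  {clear(c), holds(c), inpos(c), inpos(e), marked(c), marked(e)}
3. grab(d,c)  →  {clear(c), holds(c), holds(d), inpos(c), inpos(e), marked(c), marked(e)}
4. flip(d)  →  {clear(c), holds(c), inpos(c), inpos(d), inpos(e), marked(c), marked(d), marked(e)}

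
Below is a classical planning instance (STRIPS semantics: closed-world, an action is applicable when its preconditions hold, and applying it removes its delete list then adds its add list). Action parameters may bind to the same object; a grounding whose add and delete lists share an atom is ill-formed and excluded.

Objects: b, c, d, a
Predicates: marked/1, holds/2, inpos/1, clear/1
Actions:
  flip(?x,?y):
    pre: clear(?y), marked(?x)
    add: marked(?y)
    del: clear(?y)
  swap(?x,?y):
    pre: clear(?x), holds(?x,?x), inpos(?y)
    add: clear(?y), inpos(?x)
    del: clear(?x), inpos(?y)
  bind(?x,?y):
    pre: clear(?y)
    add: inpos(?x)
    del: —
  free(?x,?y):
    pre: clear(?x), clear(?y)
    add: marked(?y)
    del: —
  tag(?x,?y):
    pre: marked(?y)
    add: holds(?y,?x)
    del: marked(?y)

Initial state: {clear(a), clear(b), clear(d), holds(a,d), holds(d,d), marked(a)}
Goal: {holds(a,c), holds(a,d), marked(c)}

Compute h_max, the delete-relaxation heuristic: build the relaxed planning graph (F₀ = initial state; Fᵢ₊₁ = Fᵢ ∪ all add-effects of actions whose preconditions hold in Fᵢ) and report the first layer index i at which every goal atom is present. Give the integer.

3

F0 = init (6 atoms)
F1 = F0 ∪ {holds(a,a), holds(a,b), holds(a,c), inpos(a), inpos(b), inpos(c), inpos(d), marked(b), marked(d)}  (15 atoms)
F2 = F1 ∪ {clear(c), holds(b,a), holds(b,b), holds(b,c), holds(b,d), holds(d,a), holds(d,b), holds(d,c)}  (23 atoms)
F3 = F2 ∪ {marked(c)}  (24 atoms)
goal ⊆ F3  ⇒  h_max = 3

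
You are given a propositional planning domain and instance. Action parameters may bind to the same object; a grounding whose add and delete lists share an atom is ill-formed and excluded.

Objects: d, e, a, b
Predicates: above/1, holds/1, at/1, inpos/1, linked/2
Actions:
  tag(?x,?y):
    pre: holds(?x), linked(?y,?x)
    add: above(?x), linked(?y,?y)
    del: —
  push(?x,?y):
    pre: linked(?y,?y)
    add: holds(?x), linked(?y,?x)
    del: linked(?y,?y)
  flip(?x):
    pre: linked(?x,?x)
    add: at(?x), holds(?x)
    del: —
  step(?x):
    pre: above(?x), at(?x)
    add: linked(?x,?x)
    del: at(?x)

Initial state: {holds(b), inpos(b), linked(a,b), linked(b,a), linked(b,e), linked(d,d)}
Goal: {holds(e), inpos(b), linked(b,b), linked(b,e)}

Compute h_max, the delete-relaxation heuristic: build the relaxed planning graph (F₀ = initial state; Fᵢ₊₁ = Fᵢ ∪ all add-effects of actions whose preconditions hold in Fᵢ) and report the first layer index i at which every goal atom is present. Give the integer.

2

F0 = init (6 atoms)
F1 = F0 ∪ {above(b), at(d), holds(a), holds(d), holds(e), linked(a,a), linked(d,a), linked(d,b), linked(d,e)}  (15 atoms)
F2 = F1 ∪ {above(a), above(d), above(e), at(a), linked(a,d), linked(a,e), linked(b,b)}  (22 atoms)
goal ⊆ F2  ⇒  h_max = 2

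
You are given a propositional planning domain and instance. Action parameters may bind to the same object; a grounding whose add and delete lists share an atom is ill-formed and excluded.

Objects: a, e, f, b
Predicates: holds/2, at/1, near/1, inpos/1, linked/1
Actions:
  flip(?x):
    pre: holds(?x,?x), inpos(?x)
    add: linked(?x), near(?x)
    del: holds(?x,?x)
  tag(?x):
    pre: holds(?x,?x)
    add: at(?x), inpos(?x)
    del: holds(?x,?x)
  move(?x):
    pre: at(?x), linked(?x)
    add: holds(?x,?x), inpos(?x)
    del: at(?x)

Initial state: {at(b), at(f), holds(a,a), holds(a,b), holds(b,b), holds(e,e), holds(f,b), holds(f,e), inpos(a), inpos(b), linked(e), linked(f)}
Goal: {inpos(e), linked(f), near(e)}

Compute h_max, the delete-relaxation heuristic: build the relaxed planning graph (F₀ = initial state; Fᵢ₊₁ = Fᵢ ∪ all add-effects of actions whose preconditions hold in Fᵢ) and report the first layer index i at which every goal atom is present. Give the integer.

2

F0 = init (12 atoms)
F1 = F0 ∪ {at(a), at(e), holds(f,f), inpos(e), inpos(f), linked(a), linked(b), near(a), near(b)}  (21 atoms)
F2 = F1 ∪ {near(e), near(f)}  (23 atoms)
goal ⊆ F2  ⇒  h_max = 2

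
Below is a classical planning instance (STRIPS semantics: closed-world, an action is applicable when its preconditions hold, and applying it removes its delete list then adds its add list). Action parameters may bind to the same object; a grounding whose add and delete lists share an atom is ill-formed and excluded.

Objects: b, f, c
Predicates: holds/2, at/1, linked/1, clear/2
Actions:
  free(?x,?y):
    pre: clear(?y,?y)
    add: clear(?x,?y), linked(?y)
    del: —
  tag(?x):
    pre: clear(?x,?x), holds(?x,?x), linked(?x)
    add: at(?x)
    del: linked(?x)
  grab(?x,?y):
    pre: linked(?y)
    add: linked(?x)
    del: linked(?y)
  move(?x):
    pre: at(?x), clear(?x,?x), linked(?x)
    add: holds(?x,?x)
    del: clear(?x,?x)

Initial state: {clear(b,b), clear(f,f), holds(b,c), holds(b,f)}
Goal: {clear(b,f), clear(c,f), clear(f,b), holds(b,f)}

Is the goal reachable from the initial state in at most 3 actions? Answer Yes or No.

1. free(b,f)  →  {clear(b,b), clear(b,f), clear(f,f), holds(b,c), holds(b,f), linked(f)}
2. free(f,b)  →  {clear(b,b), clear(b,f), clear(f,b), clear(f,f), holds(b,c), holds(b,f), linked(b), linked(f)}
3. free(c,f)  →  {clear(b,b), clear(b,f), clear(c,f), clear(f,b), clear(f,f), holds(b,c), holds(b,f), linked(b), linked(f)}
optimal plan length = 3; 3 ≤ 3

Yes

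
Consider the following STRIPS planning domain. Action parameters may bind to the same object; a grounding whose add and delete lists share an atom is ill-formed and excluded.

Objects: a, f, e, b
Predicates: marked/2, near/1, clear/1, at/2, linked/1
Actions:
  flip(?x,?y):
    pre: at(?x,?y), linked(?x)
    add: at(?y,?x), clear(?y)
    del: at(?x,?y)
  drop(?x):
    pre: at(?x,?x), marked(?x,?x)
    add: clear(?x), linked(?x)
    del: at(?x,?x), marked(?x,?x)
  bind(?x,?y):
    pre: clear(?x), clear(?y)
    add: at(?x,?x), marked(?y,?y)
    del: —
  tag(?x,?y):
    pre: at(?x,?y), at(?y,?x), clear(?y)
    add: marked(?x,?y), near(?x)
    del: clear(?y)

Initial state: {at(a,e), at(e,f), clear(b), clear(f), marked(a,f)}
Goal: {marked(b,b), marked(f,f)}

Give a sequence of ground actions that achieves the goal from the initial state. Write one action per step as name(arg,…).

bind(f,f); bind(f,b)

1. bind(f,f)  →  {at(a,e), at(e,f), at(f,f), clear(b), clear(f), marked(a,f), marked(f,f)}
2. bind(f,b)  →  {at(a,e), at(e,f), at(f,f), clear(b), clear(f), marked(a,f), marked(b,b), marked(f,f)}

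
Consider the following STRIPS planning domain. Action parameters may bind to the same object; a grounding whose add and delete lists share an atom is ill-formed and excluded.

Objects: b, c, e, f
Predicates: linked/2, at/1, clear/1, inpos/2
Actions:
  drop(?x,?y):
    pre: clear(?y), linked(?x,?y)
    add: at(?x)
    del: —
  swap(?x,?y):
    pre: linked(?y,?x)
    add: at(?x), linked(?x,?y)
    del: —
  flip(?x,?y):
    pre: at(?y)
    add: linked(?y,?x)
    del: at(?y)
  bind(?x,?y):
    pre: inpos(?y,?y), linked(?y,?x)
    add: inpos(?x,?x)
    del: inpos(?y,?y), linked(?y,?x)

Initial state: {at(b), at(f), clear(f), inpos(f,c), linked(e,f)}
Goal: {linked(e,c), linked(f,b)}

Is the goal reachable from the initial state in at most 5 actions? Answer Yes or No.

1. drop(e,f)  →  {at(b), at(e), at(f), clear(f), inpos(f,c), linked(e,f)}
2. flip(b,f)  →  {at(b), at(e), clear(f), inpos(f,c), linked(e,f), linked(f,b)}
3. flip(c,e)  →  {at(b), clear(f), inpos(f,c), linked(e,c), linked(e,f), linked(f,b)}
optimal plan length = 3; 3 ≤ 5

Yes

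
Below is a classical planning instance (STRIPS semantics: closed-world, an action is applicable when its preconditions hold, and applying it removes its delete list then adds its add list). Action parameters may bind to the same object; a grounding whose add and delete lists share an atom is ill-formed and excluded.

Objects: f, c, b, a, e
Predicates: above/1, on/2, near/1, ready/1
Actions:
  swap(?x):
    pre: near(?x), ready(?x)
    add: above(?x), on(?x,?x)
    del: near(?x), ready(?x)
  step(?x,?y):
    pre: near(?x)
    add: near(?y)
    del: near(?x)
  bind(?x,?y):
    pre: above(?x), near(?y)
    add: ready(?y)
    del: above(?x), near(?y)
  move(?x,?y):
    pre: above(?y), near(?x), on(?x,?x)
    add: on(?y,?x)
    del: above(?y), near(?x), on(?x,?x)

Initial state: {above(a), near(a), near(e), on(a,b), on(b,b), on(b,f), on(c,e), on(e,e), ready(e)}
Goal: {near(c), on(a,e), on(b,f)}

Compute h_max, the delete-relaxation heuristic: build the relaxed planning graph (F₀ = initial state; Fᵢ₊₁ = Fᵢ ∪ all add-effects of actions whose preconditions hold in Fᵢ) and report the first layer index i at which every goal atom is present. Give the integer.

F0 = init (9 atoms)
F1 = F0 ∪ {above(e), near(b), near(c), near(f), on(a,e), ready(a)}  (15 atoms)
goal ⊆ F1  ⇒  h_max = 1

1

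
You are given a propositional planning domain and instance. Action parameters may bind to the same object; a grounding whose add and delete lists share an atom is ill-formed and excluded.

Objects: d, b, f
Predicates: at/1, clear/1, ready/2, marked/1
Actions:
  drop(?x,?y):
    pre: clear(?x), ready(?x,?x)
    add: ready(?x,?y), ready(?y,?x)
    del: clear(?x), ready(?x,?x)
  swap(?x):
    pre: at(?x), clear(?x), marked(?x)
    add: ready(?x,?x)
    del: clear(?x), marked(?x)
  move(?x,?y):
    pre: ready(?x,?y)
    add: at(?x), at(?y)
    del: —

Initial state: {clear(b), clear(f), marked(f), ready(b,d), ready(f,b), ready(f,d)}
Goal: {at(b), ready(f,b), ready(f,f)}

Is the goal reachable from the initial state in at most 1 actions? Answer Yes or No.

No

1. move(f,b)  →  {at(b), at(f), clear(b), clear(f), marked(f), ready(b,d), ready(f,b), ready(f,d)}
2. swap(f)  →  {at(b), at(f), clear(b), ready(b,d), ready(f,b), ready(f,d), ready(f,f)}
optimal plan length = 2; 2 > 1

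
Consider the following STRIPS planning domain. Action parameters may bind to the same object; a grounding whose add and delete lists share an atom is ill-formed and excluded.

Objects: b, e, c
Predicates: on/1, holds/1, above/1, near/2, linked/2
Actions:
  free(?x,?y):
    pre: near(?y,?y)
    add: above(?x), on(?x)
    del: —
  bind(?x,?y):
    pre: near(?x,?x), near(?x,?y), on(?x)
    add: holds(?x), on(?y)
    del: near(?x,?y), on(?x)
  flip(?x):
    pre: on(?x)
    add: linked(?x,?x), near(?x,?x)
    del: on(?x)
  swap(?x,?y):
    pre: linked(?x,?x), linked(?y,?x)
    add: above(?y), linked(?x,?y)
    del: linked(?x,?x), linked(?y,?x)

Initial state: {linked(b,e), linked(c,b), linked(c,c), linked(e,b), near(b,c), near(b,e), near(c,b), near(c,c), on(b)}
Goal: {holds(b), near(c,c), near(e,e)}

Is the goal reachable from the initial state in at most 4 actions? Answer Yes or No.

1. flip(b)  →  {linked(b,b), linked(b,e), linked(c,b), linked(c,c), linked(e,b), near(b,b), near(b,c), near(b,e), near(c,b), near(c,c)}
2. free(b,b)  →  {above(b), linked(b,b), linked(b,e), linked(c,b), linked(c,c), linked(e,b), near(b,b), near(b,c), near(b,e), near(c,b), near(c,c), on(b)}
3. bind(b,e)  →  {above(b), holds(b), linked(b,b), linked(b,e), linked(c,b), linked(c,c), linked(e,b), near(b,b), near(b,c), near(c,b), near(c,c), on(e)}
4. flip(e)  →  {above(b), holds(b), linked(b,b), linked(b,e), linked(c,b), linked(c,c), linked(e,b), linked(e,e), near(b,b), near(b,c), near(c,b), near(c,c), near(e,e)}
optimal plan length = 4; 4 ≤ 4

Yes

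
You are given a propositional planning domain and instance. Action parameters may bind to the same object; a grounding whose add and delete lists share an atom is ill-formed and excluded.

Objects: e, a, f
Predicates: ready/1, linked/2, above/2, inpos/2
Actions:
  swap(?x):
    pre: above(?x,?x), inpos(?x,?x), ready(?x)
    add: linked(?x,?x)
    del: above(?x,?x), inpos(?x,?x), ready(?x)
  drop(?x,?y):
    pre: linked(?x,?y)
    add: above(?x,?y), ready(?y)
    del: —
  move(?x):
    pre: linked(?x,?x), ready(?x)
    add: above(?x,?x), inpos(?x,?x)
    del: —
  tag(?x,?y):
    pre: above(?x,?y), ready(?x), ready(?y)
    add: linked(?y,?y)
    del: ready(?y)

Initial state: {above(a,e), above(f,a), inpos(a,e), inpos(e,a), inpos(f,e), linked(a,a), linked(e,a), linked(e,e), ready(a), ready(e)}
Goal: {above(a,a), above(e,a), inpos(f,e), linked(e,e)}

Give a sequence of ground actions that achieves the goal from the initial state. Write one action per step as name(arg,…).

drop(e,a); drop(a,a)

1. drop(e,a)  →  {above(a,e), above(e,a), above(f,a), inpos(a,e), inpos(e,a), inpos(f,e), linked(a,a), linked(e,a), linked(e,e), ready(a), ready(e)}
2. drop(a,a)  →  {above(a,a), above(a,e), above(e,a), above(f,a), inpos(a,e), inpos(e,a), inpos(f,e), linked(a,a), linked(e,a), linked(e,e), ready(a), ready(e)}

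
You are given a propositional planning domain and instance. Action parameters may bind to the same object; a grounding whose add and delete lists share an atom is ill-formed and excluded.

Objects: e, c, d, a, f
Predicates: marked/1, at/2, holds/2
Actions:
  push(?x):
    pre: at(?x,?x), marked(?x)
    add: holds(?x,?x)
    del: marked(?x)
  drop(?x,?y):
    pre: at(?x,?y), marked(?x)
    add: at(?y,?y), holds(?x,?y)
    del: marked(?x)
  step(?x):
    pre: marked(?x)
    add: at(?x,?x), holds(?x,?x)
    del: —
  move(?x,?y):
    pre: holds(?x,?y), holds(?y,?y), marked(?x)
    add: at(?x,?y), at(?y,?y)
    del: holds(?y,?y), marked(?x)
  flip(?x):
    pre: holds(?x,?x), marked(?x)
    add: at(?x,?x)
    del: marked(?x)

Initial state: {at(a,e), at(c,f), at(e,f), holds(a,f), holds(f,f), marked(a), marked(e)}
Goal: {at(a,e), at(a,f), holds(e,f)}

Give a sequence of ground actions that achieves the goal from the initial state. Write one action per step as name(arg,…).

drop(e,f); move(a,f)

1. drop(e,f)  →  {at(a,e), at(c,f), at(e,f), at(f,f), holds(a,f), holds(e,f), holds(f,f), marked(a)}
2. move(a,f)  →  {at(a,e), at(a,f), at(c,f), at(e,f), at(f,f), holds(a,f), holds(e,f)}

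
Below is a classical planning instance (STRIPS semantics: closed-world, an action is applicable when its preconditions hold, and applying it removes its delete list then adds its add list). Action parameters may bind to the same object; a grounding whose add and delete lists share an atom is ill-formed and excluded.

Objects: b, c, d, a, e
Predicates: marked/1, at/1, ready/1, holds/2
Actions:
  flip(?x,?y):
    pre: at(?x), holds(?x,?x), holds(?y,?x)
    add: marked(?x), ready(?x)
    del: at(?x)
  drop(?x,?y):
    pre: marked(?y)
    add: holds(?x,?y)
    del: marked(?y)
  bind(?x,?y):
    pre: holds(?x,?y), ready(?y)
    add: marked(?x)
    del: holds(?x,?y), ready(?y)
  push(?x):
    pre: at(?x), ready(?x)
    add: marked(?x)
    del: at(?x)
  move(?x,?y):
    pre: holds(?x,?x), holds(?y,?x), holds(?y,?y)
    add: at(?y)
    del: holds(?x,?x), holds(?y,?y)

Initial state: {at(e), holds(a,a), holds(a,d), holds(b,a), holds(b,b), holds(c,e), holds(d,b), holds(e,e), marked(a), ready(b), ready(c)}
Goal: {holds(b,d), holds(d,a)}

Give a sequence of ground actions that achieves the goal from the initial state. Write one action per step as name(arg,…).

drop(d,a); bind(d,b); drop(b,d)

1. drop(d,a)  →  {at(e), holds(a,a), holds(a,d), holds(b,a), holds(b,b), holds(c,e), holds(d,a), holds(d,b), holds(e,e), ready(b), ready(c)}
2. bind(d,b)  →  {at(e), holds(a,a), holds(a,d), holds(b,a), holds(b,b), holds(c,e), holds(d,a), holds(e,e), marked(d), ready(c)}
3. drop(b,d)  →  {at(e), holds(a,a), holds(a,d), holds(b,a), holds(b,b), holds(b,d), holds(c,e), holds(d,a), holds(e,e), ready(c)}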